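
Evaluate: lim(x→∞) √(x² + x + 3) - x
This is an ∞-∞ indeterminate form.

Combine fractions or rationalize to convert ∞-∞ to 0/0 form:
  lim(x→∞) √(x² + x + 3) - x = 1/2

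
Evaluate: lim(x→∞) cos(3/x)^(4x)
This is an exponential indeterminate form.

For exponential indeterminate forms, take the natural log:
  Let L = lim(x→∞) cos(3/x)^(4x)
  Then ln(L) = lim(x→∞) [exponent × ln(base)]
  Evaluate using L'Hôpital or standard limits, then exponentiate.
  L = 1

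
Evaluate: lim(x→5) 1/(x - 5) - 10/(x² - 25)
This is an ∞-∞ indeterminate form.

Combine fractions or rationalize to convert ∞-∞ to 0/0 form:
  lim(x→5) 1/(x - 5) - 10/(x² - 25) = 1/10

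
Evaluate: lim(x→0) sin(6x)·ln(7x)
This is a 0·∞ indeterminate form.

Rewrite 0·∞ as a quotient (0/0 or ∞/∞ form), then apply L'Hôpital's rule:
  lim(x→0) sin(6x)·ln(7x) = 0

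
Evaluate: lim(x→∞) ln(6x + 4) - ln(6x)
This is an ∞-∞ indeterminate form.

Combine fractions or rationalize to convert ∞-∞ to 0/0 form:
  lim(x→∞) ln(6x + 4) - ln(6x) = 0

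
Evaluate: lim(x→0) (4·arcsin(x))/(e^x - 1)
This is a 0/0 indeterminate form.

Apply L'Hôpital's rule: differentiate numerator and denominator separately.
  f(x) = 4·asin(x)   ⇒   f'(x) = 4/sqrt(1 - x^2)
  g(x) = e^(x) - 1   ⇒   g'(x) = e^(x)
  lim(x→0) f'(x)/g'(x) = lim(x→0) (4/sqrt(1 - x^2))/(e^(x))
  = 4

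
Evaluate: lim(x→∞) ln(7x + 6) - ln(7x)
This is an ∞-∞ indeterminate form.

Combine fractions or rationalize to convert ∞-∞ to 0/0 form:
  lim(x→∞) ln(7x + 6) - ln(7x) = 0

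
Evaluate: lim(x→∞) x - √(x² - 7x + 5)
This is an ∞-∞ indeterminate form.

Combine fractions or rationalize to convert ∞-∞ to 0/0 form:
  lim(x→∞) x - √(x² - 7x + 5) = 7/2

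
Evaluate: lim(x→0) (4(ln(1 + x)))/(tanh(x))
This is a 0/0 indeterminate form.

Apply L'Hôpital's rule: differentiate numerator and denominator separately.
  f(x) = 4·ln(x + 1)   ⇒   f'(x) = 4/(x + 1)
  g(x) = tanh(x)   ⇒   g'(x) = 1 - tanh(x)^2
  lim(x→0) f'(x)/g'(x) = lim(x→0) (4/(x + 1))/(1 - tanh(x)^2)
  = 4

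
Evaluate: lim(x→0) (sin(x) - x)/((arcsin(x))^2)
This is a 0/0 indeterminate form.

Apply L'Hôpital's rule: differentiate numerator and denominator separately.
  f(x) = -x + sin(x)   ⇒   f'(x) = cos(x) - 1
  g(x) = asin(x)^2   ⇒   g'(x) = 2·asin(x)/sqrt(1 - x^2)
  lim(x→0) f'(x)/g'(x) = lim(x→0) (cos(x) - 1)/(2·asin(x)/sqrt(1 - x^2))
  = 0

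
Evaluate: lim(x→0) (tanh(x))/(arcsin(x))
This is a 0/0 indeterminate form.

Apply L'Hôpital's rule: differentiate numerator and denominator separately.
  f(x) = tanh(x)   ⇒   f'(x) = 1 - tanh(x)^2
  g(x) = asin(x)   ⇒   g'(x) = 1/sqrt(1 - x^2)
  lim(x→0) f'(x)/g'(x) = lim(x→0) (1 - tanh(x)^2)/(1/sqrt(1 - x^2))
  = 1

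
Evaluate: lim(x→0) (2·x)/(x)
This is a 0/0 indeterminate form.

Apply L'Hôpital's rule: differentiate numerator and denominator separately.
  f(x) = 2·x   ⇒   f'(x) = 2
  g(x) = x   ⇒   g'(x) = 1
  lim(x→0) f'(x)/g'(x) = lim(x→0) (2)/(1)
  = 2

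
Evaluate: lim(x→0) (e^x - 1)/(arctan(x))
This is a 0/0 indeterminate form.

Apply L'Hôpital's rule: differentiate numerator and denominator separately.
  f(x) = e^(x) - 1   ⇒   f'(x) = e^(x)
  g(x) = atan(x)   ⇒   g'(x) = 1/(x^2 + 1)
  lim(x→0) f'(x)/g'(x) = lim(x→0) (e^(x))/(1/(x^2 + 1))
  = 1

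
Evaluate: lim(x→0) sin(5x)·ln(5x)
This is a 0·∞ indeterminate form.

Rewrite 0·∞ as a quotient (0/0 or ∞/∞ form), then apply L'Hôpital's rule:
  lim(x→0) sin(5x)·ln(5x) = 0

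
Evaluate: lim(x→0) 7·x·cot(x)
This is a 0·∞ indeterminate form.

Rewrite 0·∞ as a quotient (0/0 or ∞/∞ form), then apply L'Hôpital's rule:
  lim(x→0) 7·x·cot(x) = 7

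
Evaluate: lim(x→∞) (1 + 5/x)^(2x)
This is an exponential indeterminate form.

For exponential indeterminate forms, take the natural log:
  Let L = lim(x→∞) (1 + 5/x)^(2x)
  Then ln(L) = lim(x→∞) [exponent × ln(base)]
  Evaluate using L'Hôpital or standard limits, then exponentiate.
  L = e^(10)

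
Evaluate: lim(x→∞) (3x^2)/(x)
This is an ∞/∞ indeterminate form.

Apply L'Hôpital's rule: differentiate numerator and denominator separately.
  f(x) = 3·x^2   ⇒   f'(x) = 6·x
  g(x) = x   ⇒   g'(x) = 1
  lim(x→∞) f'(x)/g'(x) = lim(x→∞) (6·x)/(1)
  = ∞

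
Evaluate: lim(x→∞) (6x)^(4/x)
This is an exponential indeterminate form.

For exponential indeterminate forms, take the natural log:
  Let L = lim(x→∞) (6x)^(4/x)
  Then ln(L) = lim(x→∞) [exponent × ln(base)]
  Evaluate using L'Hôpital or standard limits, then exponentiate.
  L = 1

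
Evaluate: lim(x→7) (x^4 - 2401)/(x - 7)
This is a standard limit.

Factor or rationalize the expression:
  lim(x→7) (x^4 - 2401)/(x - 7) = 1372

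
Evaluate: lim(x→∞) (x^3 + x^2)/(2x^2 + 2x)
This is an ∞/∞ indeterminate form.

Apply L'Hôpital's rule: differentiate numerator and denominator separately.
  f(x) = x^3 + x^2   ⇒   f'(x) = 3·x^2 + 2·x
  g(x) = 2·x^2 + 2·x   ⇒   g'(x) = 4·x + 2
  lim(x→∞) f'(x)/g'(x) = lim(x→∞) (3·x^2 + 2·x)/(4·x + 2)
  = ∞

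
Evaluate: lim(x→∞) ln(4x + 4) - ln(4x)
This is an ∞-∞ indeterminate form.

Combine fractions or rationalize to convert ∞-∞ to 0/0 form:
  lim(x→∞) ln(4x + 4) - ln(4x) = 0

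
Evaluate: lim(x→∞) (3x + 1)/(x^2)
This is an ∞/∞ indeterminate form.

Apply L'Hôpital's rule: differentiate numerator and denominator separately.
  f(x) = 3·x + 1   ⇒   f'(x) = 3
  g(x) = x^2   ⇒   g'(x) = 2·x
  lim(x→∞) f'(x)/g'(x) = lim(x→∞) (3)/(2·x)
  = 0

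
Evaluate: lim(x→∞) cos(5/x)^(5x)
This is an exponential indeterminate form.

For exponential indeterminate forms, take the natural log:
  Let L = lim(x→∞) cos(5/x)^(5x)
  Then ln(L) = lim(x→∞) [exponent × ln(base)]
  Evaluate using L'Hôpital or standard limits, then exponentiate.
  L = 1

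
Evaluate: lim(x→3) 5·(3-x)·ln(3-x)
This is a 0·∞ indeterminate form.

Rewrite 0·∞ as a quotient (0/0 or ∞/∞ form), then apply L'Hôpital's rule:
  lim(x→3) 5·(3-x)·ln(3-x) = 0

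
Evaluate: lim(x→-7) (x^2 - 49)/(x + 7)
This is a standard limit.

Factor or rationalize the expression:
  lim(x→-7) (x^2 - 49)/(x + 7) = -14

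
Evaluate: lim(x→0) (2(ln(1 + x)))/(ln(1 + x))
This is a 0/0 indeterminate form.

Apply L'Hôpital's rule: differentiate numerator and denominator separately.
  f(x) = 2·ln(x + 1)   ⇒   f'(x) = 2/(x + 1)
  g(x) = ln(x + 1)   ⇒   g'(x) = 1/(x + 1)
  lim(x→0) f'(x)/g'(x) = lim(x→0) (2/(x + 1))/(1/(x + 1))
  = 2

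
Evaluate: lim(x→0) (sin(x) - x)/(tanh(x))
This is a 0/0 indeterminate form.

Apply L'Hôpital's rule: differentiate numerator and denominator separately.
  f(x) = -x + sin(x)   ⇒   f'(x) = cos(x) - 1
  g(x) = tanh(x)   ⇒   g'(x) = 1 - tanh(x)^2
  lim(x→0) f'(x)/g'(x) = lim(x→0) (cos(x) - 1)/(1 - tanh(x)^2)
  = 0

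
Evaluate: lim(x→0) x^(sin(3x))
This is an exponential indeterminate form.

For exponential indeterminate forms, take the natural log:
  Let L = lim(x→0) x^(sin(3x))
  Then ln(L) = lim(x→0) [exponent × ln(base)]
  Evaluate using L'Hôpital or standard limits, then exponentiate.
  L = 1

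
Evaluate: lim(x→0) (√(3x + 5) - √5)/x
This is a standard limit.

Factor or rationalize the expression:
  lim(x→0) (√(3x + 5) - √5)/x = 3·sqrt(5)/10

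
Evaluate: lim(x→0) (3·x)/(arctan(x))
This is a 0/0 indeterminate form.

Apply L'Hôpital's rule: differentiate numerator and denominator separately.
  f(x) = 3·x   ⇒   f'(x) = 3
  g(x) = atan(x)   ⇒   g'(x) = 1/(x^2 + 1)
  lim(x→0) f'(x)/g'(x) = lim(x→0) (3)/(1/(x^2 + 1))
  = 3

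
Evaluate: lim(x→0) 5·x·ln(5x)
This is a 0·∞ indeterminate form.

Rewrite 0·∞ as a quotient (0/0 or ∞/∞ form), then apply L'Hôpital's rule:
  lim(x→0) 5·x·ln(5x) = 0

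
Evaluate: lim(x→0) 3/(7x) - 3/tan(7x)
This is an ∞-∞ indeterminate form.

Combine fractions or rationalize to convert ∞-∞ to 0/0 form:
  lim(x→0) 3/(7x) - 3/tan(7x) = 0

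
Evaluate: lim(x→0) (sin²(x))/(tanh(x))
This is a 0/0 indeterminate form.

Apply L'Hôpital's rule: differentiate numerator and denominator separately.
  f(x) = sin(x)^2   ⇒   f'(x) = 2·sin(x)·cos(x)
  g(x) = tanh(x)   ⇒   g'(x) = 1 - tanh(x)^2
  lim(x→0) f'(x)/g'(x) = lim(x→0) (2·sin(x)·cos(x))/(1 - tanh(x)^2)
  = 0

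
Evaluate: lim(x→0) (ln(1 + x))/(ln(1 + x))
This is a 0/0 indeterminate form.

Apply L'Hôpital's rule: differentiate numerator and denominator separately.
  f(x) = ln(x + 1)   ⇒   f'(x) = 1/(x + 1)
  g(x) = ln(x + 1)   ⇒   g'(x) = 1/(x + 1)
  lim(x→0) f'(x)/g'(x) = lim(x→0) (1/(x + 1))/(1/(x + 1))
  = 1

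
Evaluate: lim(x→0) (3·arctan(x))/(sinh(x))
This is a 0/0 indeterminate form.

Apply L'Hôpital's rule: differentiate numerator and denominator separately.
  f(x) = 3·atan(x)   ⇒   f'(x) = 3/(x^2 + 1)
  g(x) = sinh(x)   ⇒   g'(x) = cosh(x)
  lim(x→0) f'(x)/g'(x) = lim(x→0) (3/(x^2 + 1))/(cosh(x))
  = 3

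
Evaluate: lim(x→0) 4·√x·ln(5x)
This is a 0·∞ indeterminate form.

Rewrite 0·∞ as a quotient (0/0 or ∞/∞ form), then apply L'Hôpital's rule:
  lim(x→0) 4·√x·ln(5x) = 0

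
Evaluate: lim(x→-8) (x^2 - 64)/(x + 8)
This is a standard limit.

Factor or rationalize the expression:
  lim(x→-8) (x^2 - 64)/(x + 8) = -16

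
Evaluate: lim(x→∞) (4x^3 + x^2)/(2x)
This is an ∞/∞ indeterminate form.

Apply L'Hôpital's rule: differentiate numerator and denominator separately.
  f(x) = 4·x^3 + x^2   ⇒   f'(x) = 12·x^2 + 2·x
  g(x) = 2·x   ⇒   g'(x) = 2
  lim(x→∞) f'(x)/g'(x) = lim(x→∞) (12·x^2 + 2·x)/(2)
  = ∞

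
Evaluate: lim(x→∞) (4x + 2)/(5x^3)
This is an ∞/∞ indeterminate form.

Apply L'Hôpital's rule: differentiate numerator and denominator separately.
  f(x) = 4·x + 2   ⇒   f'(x) = 4
  g(x) = 5·x^3   ⇒   g'(x) = 15·x^2
  lim(x→∞) f'(x)/g'(x) = lim(x→∞) (4)/(15·x^2)
  = 0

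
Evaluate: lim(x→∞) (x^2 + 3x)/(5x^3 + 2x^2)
This is an ∞/∞ indeterminate form.

Apply L'Hôpital's rule: differentiate numerator and denominator separately.
  f(x) = x^2 + 3·x   ⇒   f'(x) = 2·x + 3
  g(x) = 5·x^3 + 2·x^2   ⇒   g'(x) = 15·x^2 + 4·x
  lim(x→∞) f'(x)/g'(x) = lim(x→∞) (2·x + 3)/(15·x^2 + 4·x)
  = 0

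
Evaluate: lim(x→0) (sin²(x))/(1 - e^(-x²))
This is a 0/0 indeterminate form.

Apply L'Hôpital's rule: differentiate numerator and denominator separately.
  f(x) = sin(x)^2   ⇒   f'(x) = 2·sin(x)·cos(x)
  g(x) = 1 - e^(-x^2)   ⇒   g'(x) = 2·x·e^(-x^2)
  lim(x→0) f'(x)/g'(x) = lim(x→0) (2·sin(x)·cos(x))/(2·x·e^(-x^2))
  = 1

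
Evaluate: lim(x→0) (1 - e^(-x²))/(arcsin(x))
This is a 0/0 indeterminate form.

Apply L'Hôpital's rule: differentiate numerator and denominator separately.
  f(x) = 1 - e^(-x^2)   ⇒   f'(x) = 2·x·e^(-x^2)
  g(x) = asin(x)   ⇒   g'(x) = 1/sqrt(1 - x^2)
  lim(x→0) f'(x)/g'(x) = lim(x→0) (2·x·e^(-x^2))/(1/sqrt(1 - x^2))
  = 0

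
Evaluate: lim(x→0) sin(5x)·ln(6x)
This is a 0·∞ indeterminate form.

Rewrite 0·∞ as a quotient (0/0 or ∞/∞ form), then apply L'Hôpital's rule:
  lim(x→0) sin(5x)·ln(6x) = 0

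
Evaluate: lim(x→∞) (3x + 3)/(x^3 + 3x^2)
This is an ∞/∞ indeterminate form.

Apply L'Hôpital's rule: differentiate numerator and denominator separately.
  f(x) = 3·x + 3   ⇒   f'(x) = 3
  g(x) = x^3 + 3·x^2   ⇒   g'(x) = 3·x^2 + 6·x
  lim(x→∞) f'(x)/g'(x) = lim(x→∞) (3)/(3·x^2 + 6·x)
  = 0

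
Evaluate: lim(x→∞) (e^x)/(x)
This is an ∞/∞ indeterminate form.

Apply L'Hôpital's rule: differentiate numerator and denominator separately.
  f(x) = e^(x)   ⇒   f'(x) = e^(x)
  g(x) = x   ⇒   g'(x) = 1
  lim(x→∞) f'(x)/g'(x) = lim(x→∞) (e^(x))/(1)
  = ∞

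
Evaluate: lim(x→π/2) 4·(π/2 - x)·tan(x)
This is a 0·∞ indeterminate form.

Rewrite 0·∞ as a quotient (0/0 or ∞/∞ form), then apply L'Hôpital's rule:
  lim(x→π/2) 4·(π/2 - x)·tan(x) = 4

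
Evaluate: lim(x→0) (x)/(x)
This is a 0/0 indeterminate form.

Apply L'Hôpital's rule: differentiate numerator and denominator separately.
  f(x) = x   ⇒   f'(x) = 1
  g(x) = x   ⇒   g'(x) = 1
  lim(x→0) f'(x)/g'(x) = lim(x→0) (1)/(1)
  = 1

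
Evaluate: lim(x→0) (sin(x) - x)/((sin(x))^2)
This is a 0/0 indeterminate form.

Apply L'Hôpital's rule: differentiate numerator and denominator separately.
  f(x) = -x + sin(x)   ⇒   f'(x) = cos(x) - 1
  g(x) = sin(x)^2   ⇒   g'(x) = 2·sin(x)·cos(x)
  lim(x→0) f'(x)/g'(x) = lim(x→0) (cos(x) - 1)/(2·sin(x)·cos(x))
  = 0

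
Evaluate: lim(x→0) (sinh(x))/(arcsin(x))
This is a 0/0 indeterminate form.

Apply L'Hôpital's rule: differentiate numerator and denominator separately.
  f(x) = sinh(x)   ⇒   f'(x) = cosh(x)
  g(x) = asin(x)   ⇒   g'(x) = 1/sqrt(1 - x^2)
  lim(x→0) f'(x)/g'(x) = lim(x→0) (cosh(x))/(1/sqrt(1 - x^2))
  = 1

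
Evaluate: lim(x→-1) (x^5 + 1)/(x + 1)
This is a standard limit.

Factor or rationalize the expression:
  lim(x→-1) (x^5 + 1)/(x + 1) = 5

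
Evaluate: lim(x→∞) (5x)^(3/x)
This is an exponential indeterminate form.

For exponential indeterminate forms, take the natural log:
  Let L = lim(x→∞) (5x)^(3/x)
  Then ln(L) = lim(x→∞) [exponent × ln(base)]
  Evaluate using L'Hôpital or standard limits, then exponentiate.
  L = 1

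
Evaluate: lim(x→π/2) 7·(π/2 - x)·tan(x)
This is a 0·∞ indeterminate form.

Rewrite 0·∞ as a quotient (0/0 or ∞/∞ form), then apply L'Hôpital's rule:
  lim(x→π/2) 7·(π/2 - x)·tan(x) = 7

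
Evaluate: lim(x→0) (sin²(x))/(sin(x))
This is a 0/0 indeterminate form.

Apply L'Hôpital's rule: differentiate numerator and denominator separately.
  f(x) = sin(x)^2   ⇒   f'(x) = 2·sin(x)·cos(x)
  g(x) = sin(x)   ⇒   g'(x) = cos(x)
  lim(x→0) f'(x)/g'(x) = lim(x→0) (2·sin(x)·cos(x))/(cos(x))
  = 0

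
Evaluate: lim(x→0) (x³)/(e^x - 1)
This is a 0/0 indeterminate form.

Apply L'Hôpital's rule: differentiate numerator and denominator separately.
  f(x) = x^3   ⇒   f'(x) = 3·x^2
  g(x) = e^(x) - 1   ⇒   g'(x) = e^(x)
  lim(x→0) f'(x)/g'(x) = lim(x→0) (3·x^2)/(e^(x))
  = 0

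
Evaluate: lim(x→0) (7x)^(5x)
This is an exponential indeterminate form.

For exponential indeterminate forms, take the natural log:
  Let L = lim(x→0) (7x)^(5x)
  Then ln(L) = lim(x→0) [exponent × ln(base)]
  Evaluate using L'Hôpital or standard limits, then exponentiate.
  L = 1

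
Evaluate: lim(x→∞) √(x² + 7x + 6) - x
This is an ∞-∞ indeterminate form.

Combine fractions or rationalize to convert ∞-∞ to 0/0 form:
  lim(x→∞) √(x² + 7x + 6) - x = 7/2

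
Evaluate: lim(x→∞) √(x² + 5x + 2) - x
This is an ∞-∞ indeterminate form.

Combine fractions or rationalize to convert ∞-∞ to 0/0 form:
  lim(x→∞) √(x² + 5x + 2) - x = 5/2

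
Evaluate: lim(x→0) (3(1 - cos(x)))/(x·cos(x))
This is a 0/0 indeterminate form.

Apply L'Hôpital's rule: differentiate numerator and denominator separately.
  f(x) = 3 - 3·cos(x)   ⇒   f'(x) = 3·sin(x)
  g(x) = x·cos(x)   ⇒   g'(x) = -x·sin(x) + cos(x)
  lim(x→0) f'(x)/g'(x) = lim(x→0) (3·sin(x))/(-x·sin(x) + cos(x))
  = 0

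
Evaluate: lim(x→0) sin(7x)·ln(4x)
This is a 0·∞ indeterminate form.

Rewrite 0·∞ as a quotient (0/0 or ∞/∞ form), then apply L'Hôpital's rule:
  lim(x→0) sin(7x)·ln(4x) = 0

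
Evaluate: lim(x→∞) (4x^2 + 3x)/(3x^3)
This is an ∞/∞ indeterminate form.

Apply L'Hôpital's rule: differentiate numerator and denominator separately.
  f(x) = 4·x^2 + 3·x   ⇒   f'(x) = 8·x + 3
  g(x) = 3·x^3   ⇒   g'(x) = 9·x^2
  lim(x→∞) f'(x)/g'(x) = lim(x→∞) (8·x + 3)/(9·x^2)
  = 0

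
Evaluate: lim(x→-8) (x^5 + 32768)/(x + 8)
This is a standard limit.

Factor or rationalize the expression:
  lim(x→-8) (x^5 + 32768)/(x + 8) = 20480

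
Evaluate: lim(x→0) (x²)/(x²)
This is a 0/0 indeterminate form.

Apply L'Hôpital's rule: differentiate numerator and denominator separately.
  f(x) = x^2   ⇒   f'(x) = 2·x
  g(x) = x^2   ⇒   g'(x) = 2·x
  lim(x→0) f'(x)/g'(x) = lim(x→0) (2·x)/(2·x)
  = 1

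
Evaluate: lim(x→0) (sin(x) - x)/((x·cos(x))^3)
This is a 0/0 indeterminate form.

Apply L'Hôpital's rule: differentiate numerator and denominator separately.
  f(x) = -x + sin(x)   ⇒   f'(x) = cos(x) - 1
  g(x) = x^3·cos(x)^3   ⇒   g'(x) = -3·x^3·sin(x)·cos(x)^2 + 3·x^2·cos(x)^3
  lim(x→0) f'(x)/g'(x) = lim(x→0) (cos(x) - 1)/(-3·x^3·sin(x)·cos(x)^2 + 3·x^2·cos(x)^3)
  = -1/6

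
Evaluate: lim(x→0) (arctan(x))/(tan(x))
This is a 0/0 indeterminate form.

Apply L'Hôpital's rule: differentiate numerator and denominator separately.
  f(x) = atan(x)   ⇒   f'(x) = 1/(x^2 + 1)
  g(x) = tan(x)   ⇒   g'(x) = tan(x)^2 + 1
  lim(x→0) f'(x)/g'(x) = lim(x→0) (1/(x^2 + 1))/(tan(x)^2 + 1)
  = 1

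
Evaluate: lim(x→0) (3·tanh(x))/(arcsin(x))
This is a 0/0 indeterminate form.

Apply L'Hôpital's rule: differentiate numerator and denominator separately.
  f(x) = 3·tanh(x)   ⇒   f'(x) = 3 - 3·tanh(x)^2
  g(x) = asin(x)   ⇒   g'(x) = 1/sqrt(1 - x^2)
  lim(x→0) f'(x)/g'(x) = lim(x→0) (3 - 3·tanh(x)^2)/(1/sqrt(1 - x^2))
  = 3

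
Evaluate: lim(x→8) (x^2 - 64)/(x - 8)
This is a standard limit.

Factor or rationalize the expression:
  lim(x→8) (x^2 - 64)/(x - 8) = 16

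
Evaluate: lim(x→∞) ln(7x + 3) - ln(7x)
This is an ∞-∞ indeterminate form.

Combine fractions or rationalize to convert ∞-∞ to 0/0 form:
  lim(x→∞) ln(7x + 3) - ln(7x) = 0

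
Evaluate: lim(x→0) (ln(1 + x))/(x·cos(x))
This is a 0/0 indeterminate form.

Apply L'Hôpital's rule: differentiate numerator and denominator separately.
  f(x) = ln(x + 1)   ⇒   f'(x) = 1/(x + 1)
  g(x) = x·cos(x)   ⇒   g'(x) = -x·sin(x) + cos(x)
  lim(x→0) f'(x)/g'(x) = lim(x→0) (1/(x + 1))/(-x·sin(x) + cos(x))
  = 1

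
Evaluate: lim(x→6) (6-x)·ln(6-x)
This is a 0·∞ indeterminate form.

Rewrite 0·∞ as a quotient (0/0 or ∞/∞ form), then apply L'Hôpital's rule:
  lim(x→6) (6-x)·ln(6-x) = 0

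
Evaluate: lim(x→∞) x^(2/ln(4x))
This is an exponential indeterminate form.

For exponential indeterminate forms, take the natural log:
  Let L = lim(x→∞) x^(2/ln(4x))
  Then ln(L) = lim(x→∞) [exponent × ln(base)]
  Evaluate using L'Hôpital or standard limits, then exponentiate.
  L = e²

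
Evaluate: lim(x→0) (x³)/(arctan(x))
This is a 0/0 indeterminate form.

Apply L'Hôpital's rule: differentiate numerator and denominator separately.
  f(x) = x^3   ⇒   f'(x) = 3·x^2
  g(x) = atan(x)   ⇒   g'(x) = 1/(x^2 + 1)
  lim(x→0) f'(x)/g'(x) = lim(x→0) (3·x^2)/(1/(x^2 + 1))
  = 0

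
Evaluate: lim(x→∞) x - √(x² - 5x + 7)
This is an ∞-∞ indeterminate form.

Combine fractions or rationalize to convert ∞-∞ to 0/0 form:
  lim(x→∞) x - √(x² - 5x + 7) = 5/2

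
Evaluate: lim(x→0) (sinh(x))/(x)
This is a 0/0 indeterminate form.

Apply L'Hôpital's rule: differentiate numerator and denominator separately.
  f(x) = sinh(x)   ⇒   f'(x) = cosh(x)
  g(x) = x   ⇒   g'(x) = 1
  lim(x→0) f'(x)/g'(x) = lim(x→0) (cosh(x))/(1)
  = 1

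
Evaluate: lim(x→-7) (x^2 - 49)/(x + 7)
This is a standard limit.

Factor or rationalize the expression:
  lim(x→-7) (x^2 - 49)/(x + 7) = -14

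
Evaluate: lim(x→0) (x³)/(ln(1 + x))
This is a 0/0 indeterminate form.

Apply L'Hôpital's rule: differentiate numerator and denominator separately.
  f(x) = x^3   ⇒   f'(x) = 3·x^2
  g(x) = ln(x + 1)   ⇒   g'(x) = 1/(x + 1)
  lim(x→0) f'(x)/g'(x) = lim(x→0) (3·x^2)/(1/(x + 1))
  = 0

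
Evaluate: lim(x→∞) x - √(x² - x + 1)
This is an ∞-∞ indeterminate form.

Combine fractions or rationalize to convert ∞-∞ to 0/0 form:
  lim(x→∞) x - √(x² - x + 1) = 1/2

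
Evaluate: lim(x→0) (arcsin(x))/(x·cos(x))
This is a 0/0 indeterminate form.

Apply L'Hôpital's rule: differentiate numerator and denominator separately.
  f(x) = asin(x)   ⇒   f'(x) = 1/sqrt(1 - x^2)
  g(x) = x·cos(x)   ⇒   g'(x) = -x·sin(x) + cos(x)
  lim(x→0) f'(x)/g'(x) = lim(x→0) (1/sqrt(1 - x^2))/(-x·sin(x) + cos(x))
  = 1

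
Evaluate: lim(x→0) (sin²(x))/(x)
This is a 0/0 indeterminate form.

Apply L'Hôpital's rule: differentiate numerator and denominator separately.
  f(x) = sin(x)^2   ⇒   f'(x) = 2·sin(x)·cos(x)
  g(x) = x   ⇒   g'(x) = 1
  lim(x→0) f'(x)/g'(x) = lim(x→0) (2·sin(x)·cos(x))/(1)
  = 0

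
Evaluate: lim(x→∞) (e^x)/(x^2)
This is an ∞/∞ indeterminate form.

Apply L'Hôpital's rule: differentiate numerator and denominator separately.
  f(x) = e^(x)   ⇒   f'(x) = e^(x)
  g(x) = x^2   ⇒   g'(x) = 2·x
  lim(x→∞) f'(x)/g'(x) = lim(x→∞) (e^(x))/(2·x)
  = ∞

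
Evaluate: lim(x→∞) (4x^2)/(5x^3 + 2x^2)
This is an ∞/∞ indeterminate form.

Apply L'Hôpital's rule: differentiate numerator and denominator separately.
  f(x) = 4·x^2   ⇒   f'(x) = 8·x
  g(x) = 5·x^3 + 2·x^2   ⇒   g'(x) = 15·x^2 + 4·x
  lim(x→∞) f'(x)/g'(x) = lim(x→∞) (8·x)/(15·x^2 + 4·x)
  = 0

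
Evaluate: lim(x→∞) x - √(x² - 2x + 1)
This is an ∞-∞ indeterminate form.

Combine fractions or rationalize to convert ∞-∞ to 0/0 form:
  lim(x→∞) x - √(x² - 2x + 1) = 1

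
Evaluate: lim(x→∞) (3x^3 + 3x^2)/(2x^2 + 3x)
This is an ∞/∞ indeterminate form.

Apply L'Hôpital's rule: differentiate numerator and denominator separately.
  f(x) = 3·x^3 + 3·x^2   ⇒   f'(x) = 9·x^2 + 6·x
  g(x) = 2·x^2 + 3·x   ⇒   g'(x) = 4·x + 3
  lim(x→∞) f'(x)/g'(x) = lim(x→∞) (9·x^2 + 6·x)/(4·x + 3)
  = ∞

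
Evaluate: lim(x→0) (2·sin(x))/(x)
This is a 0/0 indeterminate form.

Apply L'Hôpital's rule: differentiate numerator and denominator separately.
  f(x) = 2·sin(x)   ⇒   f'(x) = 2·cos(x)
  g(x) = x   ⇒   g'(x) = 1
  lim(x→0) f'(x)/g'(x) = lim(x→0) (2·cos(x))/(1)
  = 2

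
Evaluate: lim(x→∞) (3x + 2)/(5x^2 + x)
This is an ∞/∞ indeterminate form.

Apply L'Hôpital's rule: differentiate numerator and denominator separately.
  f(x) = 3·x + 2   ⇒   f'(x) = 3
  g(x) = 5·x^2 + x   ⇒   g'(x) = 10·x + 1
  lim(x→∞) f'(x)/g'(x) = lim(x→∞) (3)/(10·x + 1)
  = 0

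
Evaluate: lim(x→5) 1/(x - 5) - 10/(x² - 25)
This is an ∞-∞ indeterminate form.

Combine fractions or rationalize to convert ∞-∞ to 0/0 form:
  lim(x→5) 1/(x - 5) - 10/(x² - 25) = 1/10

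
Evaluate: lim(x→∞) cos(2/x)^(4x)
This is an exponential indeterminate form.

For exponential indeterminate forms, take the natural log:
  Let L = lim(x→∞) cos(2/x)^(4x)
  Then ln(L) = lim(x→∞) [exponent × ln(base)]
  Evaluate using L'Hôpital or standard limits, then exponentiate.
  L = 1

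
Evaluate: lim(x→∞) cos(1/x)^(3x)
This is an exponential indeterminate form.

For exponential indeterminate forms, take the natural log:
  Let L = lim(x→∞) cos(1/x)^(3x)
  Then ln(L) = lim(x→∞) [exponent × ln(base)]
  Evaluate using L'Hôpital or standard limits, then exponentiate.
  L = 1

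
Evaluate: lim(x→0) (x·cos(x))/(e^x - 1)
This is a 0/0 indeterminate form.

Apply L'Hôpital's rule: differentiate numerator and denominator separately.
  f(x) = x·cos(x)   ⇒   f'(x) = -x·sin(x) + cos(x)
  g(x) = e^(x) - 1   ⇒   g'(x) = e^(x)
  lim(x→0) f'(x)/g'(x) = lim(x→0) (-x·sin(x) + cos(x))/(e^(x))
  = 1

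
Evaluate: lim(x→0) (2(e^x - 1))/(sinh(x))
This is a 0/0 indeterminate form.

Apply L'Hôpital's rule: differentiate numerator and denominator separately.
  f(x) = 2·e^(x) - 2   ⇒   f'(x) = 2·e^(x)
  g(x) = sinh(x)   ⇒   g'(x) = cosh(x)
  lim(x→0) f'(x)/g'(x) = lim(x→0) (2·e^(x))/(cosh(x))
  = 2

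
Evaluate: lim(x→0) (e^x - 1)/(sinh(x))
This is a 0/0 indeterminate form.

Apply L'Hôpital's rule: differentiate numerator and denominator separately.
  f(x) = e^(x) - 1   ⇒   f'(x) = e^(x)
  g(x) = sinh(x)   ⇒   g'(x) = cosh(x)
  lim(x→0) f'(x)/g'(x) = lim(x→0) (e^(x))/(cosh(x))
  = 1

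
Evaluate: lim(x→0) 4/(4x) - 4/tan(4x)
This is an ∞-∞ indeterminate form.

Combine fractions or rationalize to convert ∞-∞ to 0/0 form:
  lim(x→0) 4/(4x) - 4/tan(4x) = 0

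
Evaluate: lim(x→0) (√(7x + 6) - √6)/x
This is a standard limit.

Factor or rationalize the expression:
  lim(x→0) (√(7x + 6) - √6)/x = 7·sqrt(6)/12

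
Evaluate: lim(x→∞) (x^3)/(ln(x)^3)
This is an ∞/∞ indeterminate form.

Apply L'Hôpital's rule: differentiate numerator and denominator separately.
  f(x) = x^3   ⇒   f'(x) = 3·x^2
  g(x) = ln(x)^3   ⇒   g'(x) = 3·ln(x)^2/x
  lim(x→∞) f'(x)/g'(x) = lim(x→∞) (3·x^2)/(3·ln(x)^2/x)
  = ∞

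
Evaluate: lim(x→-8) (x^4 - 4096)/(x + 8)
This is a standard limit.

Factor or rationalize the expression:
  lim(x→-8) (x^4 - 4096)/(x + 8) = -2048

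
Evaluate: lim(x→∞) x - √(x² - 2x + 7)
This is an ∞-∞ indeterminate form.

Combine fractions or rationalize to convert ∞-∞ to 0/0 form:
  lim(x→∞) x - √(x² - 2x + 7) = 1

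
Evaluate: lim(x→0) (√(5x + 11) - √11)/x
This is a standard limit.

Factor or rationalize the expression:
  lim(x→0) (√(5x + 11) - √11)/x = 5·sqrt(11)/22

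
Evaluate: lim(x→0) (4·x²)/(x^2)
This is a 0/0 indeterminate form.

Apply L'Hôpital's rule: differentiate numerator and denominator separately.
  f(x) = 4·x^2   ⇒   f'(x) = 8·x
  g(x) = x^2   ⇒   g'(x) = 2·x
  lim(x→0) f'(x)/g'(x) = lim(x→0) (8·x)/(2·x)
  = 4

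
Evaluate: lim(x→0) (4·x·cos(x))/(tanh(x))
This is a 0/0 indeterminate form.

Apply L'Hôpital's rule: differentiate numerator and denominator separately.
  f(x) = 4·x·cos(x)   ⇒   f'(x) = -4·x·sin(x) + 4·cos(x)
  g(x) = tanh(x)   ⇒   g'(x) = 1 - tanh(x)^2
  lim(x→0) f'(x)/g'(x) = lim(x→0) (-4·x·sin(x) + 4·cos(x))/(1 - tanh(x)^2)
  = 4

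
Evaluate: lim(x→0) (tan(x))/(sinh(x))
This is a 0/0 indeterminate form.

Apply L'Hôpital's rule: differentiate numerator and denominator separately.
  f(x) = tan(x)   ⇒   f'(x) = tan(x)^2 + 1
  g(x) = sinh(x)   ⇒   g'(x) = cosh(x)
  lim(x→0) f'(x)/g'(x) = lim(x→0) (tan(x)^2 + 1)/(cosh(x))
  = 1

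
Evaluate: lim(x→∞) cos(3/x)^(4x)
This is an exponential indeterminate form.

For exponential indeterminate forms, take the natural log:
  Let L = lim(x→∞) cos(3/x)^(4x)
  Then ln(L) = lim(x→∞) [exponent × ln(base)]
  Evaluate using L'Hôpital or standard limits, then exponentiate.
  L = 1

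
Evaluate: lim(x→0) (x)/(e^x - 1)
This is a 0/0 indeterminate form.

Apply L'Hôpital's rule: differentiate numerator and denominator separately.
  f(x) = x   ⇒   f'(x) = 1
  g(x) = e^(x) - 1   ⇒   g'(x) = e^(x)
  lim(x→0) f'(x)/g'(x) = lim(x→0) (1)/(e^(x))
  = 1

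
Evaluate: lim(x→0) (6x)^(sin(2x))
This is an exponential indeterminate form.

For exponential indeterminate forms, take the natural log:
  Let L = lim(x→0) (6x)^(sin(2x))
  Then ln(L) = lim(x→0) [exponent × ln(base)]
  Evaluate using L'Hôpital or standard limits, then exponentiate.
  L = 1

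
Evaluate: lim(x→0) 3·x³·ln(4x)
This is a 0·∞ indeterminate form.

Rewrite 0·∞ as a quotient (0/0 or ∞/∞ form), then apply L'Hôpital's rule:
  lim(x→0) 3·x³·ln(4x) = 0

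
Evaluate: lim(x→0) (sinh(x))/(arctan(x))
This is a 0/0 indeterminate form.

Apply L'Hôpital's rule: differentiate numerator and denominator separately.
  f(x) = sinh(x)   ⇒   f'(x) = cosh(x)
  g(x) = atan(x)   ⇒   g'(x) = 1/(x^2 + 1)
  lim(x→0) f'(x)/g'(x) = lim(x→0) (cosh(x))/(1/(x^2 + 1))
  = 1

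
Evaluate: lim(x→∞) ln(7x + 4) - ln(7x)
This is an ∞-∞ indeterminate form.

Combine fractions or rationalize to convert ∞-∞ to 0/0 form:
  lim(x→∞) ln(7x + 4) - ln(7x) = 0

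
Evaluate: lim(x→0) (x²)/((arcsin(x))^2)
This is a 0/0 indeterminate form.

Apply L'Hôpital's rule: differentiate numerator and denominator separately.
  f(x) = x^2   ⇒   f'(x) = 2·x
  g(x) = asin(x)^2   ⇒   g'(x) = 2·asin(x)/sqrt(1 - x^2)
  lim(x→0) f'(x)/g'(x) = lim(x→0) (2·x)/(2·asin(x)/sqrt(1 - x^2))
  = 1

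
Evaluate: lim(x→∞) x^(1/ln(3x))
This is an exponential indeterminate form.

For exponential indeterminate forms, take the natural log:
  Let L = lim(x→∞) x^(1/ln(3x))
  Then ln(L) = lim(x→∞) [exponent × ln(base)]
  Evaluate using L'Hôpital or standard limits, then exponentiate.
  L = e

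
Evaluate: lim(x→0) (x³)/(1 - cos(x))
This is a 0/0 indeterminate form.

Apply L'Hôpital's rule: differentiate numerator and denominator separately.
  f(x) = x^3   ⇒   f'(x) = 3·x^2
  g(x) = 1 - cos(x)   ⇒   g'(x) = sin(x)
  lim(x→0) f'(x)/g'(x) = lim(x→0) (3·x^2)/(sin(x))
  = 0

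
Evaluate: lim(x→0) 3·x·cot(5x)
This is a 0·∞ indeterminate form.

Rewrite 0·∞ as a quotient (0/0 or ∞/∞ form), then apply L'Hôpital's rule:
  lim(x→0) 3·x·cot(5x) = 3/5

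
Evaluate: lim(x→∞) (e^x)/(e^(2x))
This is an ∞/∞ indeterminate form.

Apply L'Hôpital's rule: differentiate numerator and denominator separately.
  f(x) = e^(x)   ⇒   f'(x) = e^(x)
  g(x) = e^(2·x)   ⇒   g'(x) = 2·e^(2·x)
  lim(x→∞) f'(x)/g'(x) = lim(x→∞) (e^(x))/(2·e^(2·x))
  = 0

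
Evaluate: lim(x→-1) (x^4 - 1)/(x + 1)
This is a standard limit.

Factor or rationalize the expression:
  lim(x→-1) (x^4 - 1)/(x + 1) = -4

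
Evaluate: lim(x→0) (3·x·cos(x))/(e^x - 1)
This is a 0/0 indeterminate form.

Apply L'Hôpital's rule: differentiate numerator and denominator separately.
  f(x) = 3·x·cos(x)   ⇒   f'(x) = -3·x·sin(x) + 3·cos(x)
  g(x) = e^(x) - 1   ⇒   g'(x) = e^(x)
  lim(x→0) f'(x)/g'(x) = lim(x→0) (-3·x·sin(x) + 3·cos(x))/(e^(x))
  = 3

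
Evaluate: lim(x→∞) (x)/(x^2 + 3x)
This is an ∞/∞ indeterminate form.

Apply L'Hôpital's rule: differentiate numerator and denominator separately.
  f(x) = x   ⇒   f'(x) = 1
  g(x) = x^2 + 3·x   ⇒   g'(x) = 2·x + 3
  lim(x→∞) f'(x)/g'(x) = lim(x→∞) (1)/(2·x + 3)
  = 0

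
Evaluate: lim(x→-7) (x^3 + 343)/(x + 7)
This is a standard limit.

Factor or rationalize the expression:
  lim(x→-7) (x^3 + 343)/(x + 7) = 147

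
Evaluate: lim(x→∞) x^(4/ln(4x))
This is an exponential indeterminate form.

For exponential indeterminate forms, take the natural log:
  Let L = lim(x→∞) x^(4/ln(4x))
  Then ln(L) = lim(x→∞) [exponent × ln(base)]
  Evaluate using L'Hôpital or standard limits, then exponentiate.
  L = e^(4)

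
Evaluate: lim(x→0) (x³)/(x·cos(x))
This is a 0/0 indeterminate form.

Apply L'Hôpital's rule: differentiate numerator and denominator separately.
  f(x) = x^3   ⇒   f'(x) = 3·x^2
  g(x) = x·cos(x)   ⇒   g'(x) = -x·sin(x) + cos(x)
  lim(x→0) f'(x)/g'(x) = lim(x→0) (3·x^2)/(-x·sin(x) + cos(x))
  = 0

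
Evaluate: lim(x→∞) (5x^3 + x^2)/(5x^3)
This is an ∞/∞ indeterminate form.

Apply L'Hôpital's rule: differentiate numerator and denominator separately.
  f(x) = 5·x^3 + x^2   ⇒   f'(x) = 15·x^2 + 2·x
  g(x) = 5·x^3   ⇒   g'(x) = 15·x^2
  lim(x→∞) f'(x)/g'(x) = lim(x→∞) (15·x^2 + 2·x)/(15·x^2)
  = 1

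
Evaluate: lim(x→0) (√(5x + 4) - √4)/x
This is a standard limit.

Factor or rationalize the expression:
  lim(x→0) (√(5x + 4) - √4)/x = 5/4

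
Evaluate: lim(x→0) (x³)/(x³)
This is a 0/0 indeterminate form.

Apply L'Hôpital's rule: differentiate numerator and denominator separately.
  f(x) = x^3   ⇒   f'(x) = 3·x^2
  g(x) = x^3   ⇒   g'(x) = 3·x^2
  lim(x→0) f'(x)/g'(x) = lim(x→0) (3·x^2)/(3·x^2)
  = 1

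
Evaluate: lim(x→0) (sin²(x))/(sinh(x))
This is a 0/0 indeterminate form.

Apply L'Hôpital's rule: differentiate numerator and denominator separately.
  f(x) = sin(x)^2   ⇒   f'(x) = 2·sin(x)·cos(x)
  g(x) = sinh(x)   ⇒   g'(x) = cosh(x)
  lim(x→0) f'(x)/g'(x) = lim(x→0) (2·sin(x)·cos(x))/(cosh(x))
  = 0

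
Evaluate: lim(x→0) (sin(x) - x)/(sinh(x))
This is a 0/0 indeterminate form.

Apply L'Hôpital's rule: differentiate numerator and denominator separately.
  f(x) = -x + sin(x)   ⇒   f'(x) = cos(x) - 1
  g(x) = sinh(x)   ⇒   g'(x) = cosh(x)
  lim(x→0) f'(x)/g'(x) = lim(x→0) (cos(x) - 1)/(cosh(x))
  = 0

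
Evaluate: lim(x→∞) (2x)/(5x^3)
This is an ∞/∞ indeterminate form.

Apply L'Hôpital's rule: differentiate numerator and denominator separately.
  f(x) = 2·x   ⇒   f'(x) = 2
  g(x) = 5·x^3   ⇒   g'(x) = 15·x^2
  lim(x→∞) f'(x)/g'(x) = lim(x→∞) (2)/(15·x^2)
  = 0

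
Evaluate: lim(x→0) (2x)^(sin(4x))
This is an exponential indeterminate form.

For exponential indeterminate forms, take the natural log:
  Let L = lim(x→0) (2x)^(sin(4x))
  Then ln(L) = lim(x→0) [exponent × ln(base)]
  Evaluate using L'Hôpital or standard limits, then exponentiate.
  L = 1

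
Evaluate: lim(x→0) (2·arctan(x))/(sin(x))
This is a 0/0 indeterminate form.

Apply L'Hôpital's rule: differentiate numerator and denominator separately.
  f(x) = 2·atan(x)   ⇒   f'(x) = 2/(x^2 + 1)
  g(x) = sin(x)   ⇒   g'(x) = cos(x)
  lim(x→0) f'(x)/g'(x) = lim(x→0) (2/(x^2 + 1))/(cos(x))
  = 2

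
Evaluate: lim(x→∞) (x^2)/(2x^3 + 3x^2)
This is an ∞/∞ indeterminate form.

Apply L'Hôpital's rule: differentiate numerator and denominator separately.
  f(x) = x^2   ⇒   f'(x) = 2·x
  g(x) = 2·x^3 + 3·x^2   ⇒   g'(x) = 6·x^2 + 6·x
  lim(x→∞) f'(x)/g'(x) = lim(x→∞) (2·x)/(6·x^2 + 6·x)
  = 0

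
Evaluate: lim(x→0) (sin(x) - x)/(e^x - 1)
This is a 0/0 indeterminate form.

Apply L'Hôpital's rule: differentiate numerator and denominator separately.
  f(x) = -x + sin(x)   ⇒   f'(x) = cos(x) - 1
  g(x) = e^(x) - 1   ⇒   g'(x) = e^(x)
  lim(x→0) f'(x)/g'(x) = lim(x→0) (cos(x) - 1)/(e^(x))
  = 0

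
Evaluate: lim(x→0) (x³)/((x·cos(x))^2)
This is a 0/0 indeterminate form.

Apply L'Hôpital's rule: differentiate numerator and denominator separately.
  f(x) = x^3   ⇒   f'(x) = 3·x^2
  g(x) = x^2·cos(x)^2   ⇒   g'(x) = -2·x^2·sin(x)·cos(x) + 2·x·cos(x)^2
  lim(x→0) f'(x)/g'(x) = lim(x→0) (3·x^2)/(-2·x^2·sin(x)·cos(x) + 2·x·cos(x)^2)
  = 0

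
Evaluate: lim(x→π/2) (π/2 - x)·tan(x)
This is a 0·∞ indeterminate form.

Rewrite 0·∞ as a quotient (0/0 or ∞/∞ form), then apply L'Hôpital's rule:
  lim(x→π/2) (π/2 - x)·tan(x) = 1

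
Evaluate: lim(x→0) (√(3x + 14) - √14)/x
This is a standard limit.

Factor or rationalize the expression:
  lim(x→0) (√(3x + 14) - √14)/x = 3·sqrt(14)/28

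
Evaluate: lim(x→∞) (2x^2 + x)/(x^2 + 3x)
This is an ∞/∞ indeterminate form.

Apply L'Hôpital's rule: differentiate numerator and denominator separately.
  f(x) = 2·x^2 + x   ⇒   f'(x) = 4·x + 1
  g(x) = x^2 + 3·x   ⇒   g'(x) = 2·x + 3
  lim(x→∞) f'(x)/g'(x) = lim(x→∞) (4·x + 1)/(2·x + 3)
  = 2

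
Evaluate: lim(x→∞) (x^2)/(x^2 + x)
This is an ∞/∞ indeterminate form.

Apply L'Hôpital's rule: differentiate numerator and denominator separately.
  f(x) = x^2   ⇒   f'(x) = 2·x
  g(x) = x^2 + x   ⇒   g'(x) = 2·x + 1
  lim(x→∞) f'(x)/g'(x) = lim(x→∞) (2·x)/(2·x + 1)
  = 1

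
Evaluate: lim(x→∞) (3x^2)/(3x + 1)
This is an ∞/∞ indeterminate form.

Apply L'Hôpital's rule: differentiate numerator and denominator separately.
  f(x) = 3·x^2   ⇒   f'(x) = 6·x
  g(x) = 3·x + 1   ⇒   g'(x) = 3
  lim(x→∞) f'(x)/g'(x) = lim(x→∞) (6·x)/(3)
  = ∞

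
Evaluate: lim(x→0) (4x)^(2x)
This is an exponential indeterminate form.

For exponential indeterminate forms, take the natural log:
  Let L = lim(x→0) (4x)^(2x)
  Then ln(L) = lim(x→0) [exponent × ln(base)]
  Evaluate using L'Hôpital or standard limits, then exponentiate.
  L = 1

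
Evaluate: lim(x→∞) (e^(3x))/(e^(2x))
This is an ∞/∞ indeterminate form.

Apply L'Hôpital's rule: differentiate numerator and denominator separately.
  f(x) = e^(3·x)   ⇒   f'(x) = 3·e^(3·x)
  g(x) = e^(2·x)   ⇒   g'(x) = 2·e^(2·x)
  lim(x→∞) f'(x)/g'(x) = lim(x→∞) (3·e^(3·x))/(2·e^(2·x))
  = ∞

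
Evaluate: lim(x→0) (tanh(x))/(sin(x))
This is a 0/0 indeterminate form.

Apply L'Hôpital's rule: differentiate numerator and denominator separately.
  f(x) = tanh(x)   ⇒   f'(x) = 1 - tanh(x)^2
  g(x) = sin(x)   ⇒   g'(x) = cos(x)
  lim(x→0) f'(x)/g'(x) = lim(x→0) (1 - tanh(x)^2)/(cos(x))
  = 1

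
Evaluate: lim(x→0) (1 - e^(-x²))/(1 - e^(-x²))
This is a 0/0 indeterminate form.

Apply L'Hôpital's rule: differentiate numerator and denominator separately.
  f(x) = 1 - e^(-x^2)   ⇒   f'(x) = 2·x·e^(-x^2)
  g(x) = 1 - e^(-x^2)   ⇒   g'(x) = 2·x·e^(-x^2)
  lim(x→0) f'(x)/g'(x) = lim(x→0) (2·x·e^(-x^2))/(2·x·e^(-x^2))
  = 1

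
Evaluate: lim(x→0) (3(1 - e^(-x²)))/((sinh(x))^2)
This is a 0/0 indeterminate form.

Apply L'Hôpital's rule: differentiate numerator and denominator separately.
  f(x) = 3 - 3·e^(-x^2)   ⇒   f'(x) = 6·x·e^(-x^2)
  g(x) = sinh(x)^2   ⇒   g'(x) = 2·sinh(x)·cosh(x)
  lim(x→0) f'(x)/g'(x) = lim(x→0) (6·x·e^(-x^2))/(2·sinh(x)·cosh(x))
  = 3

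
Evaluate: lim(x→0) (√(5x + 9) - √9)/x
This is a standard limit.

Factor or rationalize the expression:
  lim(x→0) (√(5x + 9) - √9)/x = 5/6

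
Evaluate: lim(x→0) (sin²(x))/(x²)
This is a 0/0 indeterminate form.

Apply L'Hôpital's rule: differentiate numerator and denominator separately.
  f(x) = sin(x)^2   ⇒   f'(x) = 2·sin(x)·cos(x)
  g(x) = x^2   ⇒   g'(x) = 2·x
  lim(x→0) f'(x)/g'(x) = lim(x→0) (2·sin(x)·cos(x))/(2·x)
  = 1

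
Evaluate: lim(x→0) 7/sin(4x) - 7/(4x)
This is an ∞-∞ indeterminate form.

Combine fractions or rationalize to convert ∞-∞ to 0/0 form:
  lim(x→0) 7/sin(4x) - 7/(4x) = 0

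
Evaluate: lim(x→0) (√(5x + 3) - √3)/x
This is a standard limit.

Factor or rationalize the expression:
  lim(x→0) (√(5x + 3) - √3)/x = 5·sqrt(3)/6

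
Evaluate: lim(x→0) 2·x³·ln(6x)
This is a 0·∞ indeterminate form.

Rewrite 0·∞ as a quotient (0/0 or ∞/∞ form), then apply L'Hôpital's rule:
  lim(x→0) 2·x³·ln(6x) = 0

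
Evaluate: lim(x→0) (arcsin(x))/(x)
This is a 0/0 indeterminate form.

Apply L'Hôpital's rule: differentiate numerator and denominator separately.
  f(x) = asin(x)   ⇒   f'(x) = 1/sqrt(1 - x^2)
  g(x) = x   ⇒   g'(x) = 1
  lim(x→0) f'(x)/g'(x) = lim(x→0) (1/sqrt(1 - x^2))/(1)
  = 1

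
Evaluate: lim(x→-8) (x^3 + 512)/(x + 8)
This is a standard limit.

Factor or rationalize the expression:
  lim(x→-8) (x^3 + 512)/(x + 8) = 192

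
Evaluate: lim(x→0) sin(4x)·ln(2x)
This is a 0·∞ indeterminate form.

Rewrite 0·∞ as a quotient (0/0 or ∞/∞ form), then apply L'Hôpital's rule:
  lim(x→0) sin(4x)·ln(2x) = 0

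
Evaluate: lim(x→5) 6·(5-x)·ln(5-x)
This is a 0·∞ indeterminate form.

Rewrite 0·∞ as a quotient (0/0 or ∞/∞ form), then apply L'Hôpital's rule:
  lim(x→5) 6·(5-x)·ln(5-x) = 0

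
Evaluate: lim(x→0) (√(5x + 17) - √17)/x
This is a standard limit.

Factor or rationalize the expression:
  lim(x→0) (√(5x + 17) - √17)/x = 5·sqrt(17)/34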